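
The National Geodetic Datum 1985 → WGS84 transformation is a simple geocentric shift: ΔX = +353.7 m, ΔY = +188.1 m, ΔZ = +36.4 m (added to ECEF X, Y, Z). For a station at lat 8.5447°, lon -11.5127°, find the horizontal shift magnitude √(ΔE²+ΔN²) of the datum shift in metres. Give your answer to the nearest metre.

255 m

At φ = 8.5447°, λ = -11.5127°: sin φ = 0.148581, cos φ = 0.988900, sin λ = -0.199585, cos λ = 0.979880.
ΔE = −sin λ·ΔX + cos λ·ΔY = −(-0.199585)·(353.7) + (0.979880)·(188.1) = 254.91 m.
ΔN = −sin φ cos λ·ΔX − sin φ sin λ·ΔY + cos φ·ΔZ = −(0.148581)(0.979880)(353.7) − (0.148581)(-0.199585)(188.1) + (0.988900)(36.4) = -9.92 m.
Horizontal magnitude = √(ΔE² + ΔN²) = √(254.91² + (-9.92)²) = 255.10 m.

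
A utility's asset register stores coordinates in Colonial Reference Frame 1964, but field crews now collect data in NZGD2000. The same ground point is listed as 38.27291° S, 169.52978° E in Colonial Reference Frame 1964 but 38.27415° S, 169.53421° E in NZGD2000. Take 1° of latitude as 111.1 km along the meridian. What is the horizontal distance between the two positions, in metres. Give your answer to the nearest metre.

410 m

Δφ = -38.27415° − -38.27291° = -0.00124°; Δλ = 169.53421° − 169.52978° = +0.00443°.
ΔN = Δφ × 111100 = -137.8 m; ΔE = Δλ × 111100 × cos(-38.27291°) = +0.00443 × 111100 × 0.785069 = 386.4 m.
Distance = √(ΔE² + ΔN²) = √(386.4² + (-137.8)²) = 410.2 m.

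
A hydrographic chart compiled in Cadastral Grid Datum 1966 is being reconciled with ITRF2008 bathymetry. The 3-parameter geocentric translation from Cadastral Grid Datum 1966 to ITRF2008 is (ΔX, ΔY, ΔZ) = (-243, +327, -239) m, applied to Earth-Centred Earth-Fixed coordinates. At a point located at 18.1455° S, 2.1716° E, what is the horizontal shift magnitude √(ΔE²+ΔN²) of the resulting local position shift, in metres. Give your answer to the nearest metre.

At φ = -18.1455°, λ = 2.1716°: sin φ = -0.311431, cos φ = 0.950269, sin λ = 0.037892, cos λ = 0.999282.
ΔE = −sin λ·ΔX + cos λ·ΔY = −(0.037892)·(-243) + (0.999282)·(327) = 335.97 m.
ΔN = −sin φ cos λ·ΔX − sin φ sin λ·ΔY + cos φ·ΔZ = −(-0.311431)(0.999282)(-243) − (-0.311431)(0.037892)(327) + (0.950269)(-239) = -298.88 m.
Horizontal magnitude = √(ΔE² + ΔN²) = √(335.97² + (-298.88)²) = 449.67 m.

450 m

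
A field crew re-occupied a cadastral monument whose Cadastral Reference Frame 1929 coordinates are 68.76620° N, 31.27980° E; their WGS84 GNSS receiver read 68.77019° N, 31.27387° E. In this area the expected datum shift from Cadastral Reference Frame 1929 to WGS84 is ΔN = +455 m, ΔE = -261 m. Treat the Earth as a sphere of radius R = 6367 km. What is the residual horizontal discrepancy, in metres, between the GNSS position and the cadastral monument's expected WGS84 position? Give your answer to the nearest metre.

25 m

Observed coordinate differences: Δφ = +0.00399°, Δλ = -0.00593°.
Converting to metres (1° lat = 111125 m, cos φ = 0.362175): observed ΔN = 443.4 m, observed ΔE = -238.7 m.
Subtracting the expected shift leaves a residual of 443.4 − (455) = -11.6 m north and -238.7 − (-261) = 22.3 m east.
Residual distance = √((-11.6)² + 22.3²) = 25.2 m.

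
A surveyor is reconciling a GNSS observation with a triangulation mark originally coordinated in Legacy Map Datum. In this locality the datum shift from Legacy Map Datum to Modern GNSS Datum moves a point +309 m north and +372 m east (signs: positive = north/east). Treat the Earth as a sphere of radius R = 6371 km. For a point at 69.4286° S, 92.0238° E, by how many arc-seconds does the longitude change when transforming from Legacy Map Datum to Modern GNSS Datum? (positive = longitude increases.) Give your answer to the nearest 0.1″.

Δλ = 34.3″

At latitude -69.4286°, cos φ = 0.351374.
One radian of longitude at latitude φ spans R cos φ, so Δλ = ΔE / (R cos φ) = 372.0 / (6371000 × 0.351374) = 1.6617e-04 rad = 34.276″.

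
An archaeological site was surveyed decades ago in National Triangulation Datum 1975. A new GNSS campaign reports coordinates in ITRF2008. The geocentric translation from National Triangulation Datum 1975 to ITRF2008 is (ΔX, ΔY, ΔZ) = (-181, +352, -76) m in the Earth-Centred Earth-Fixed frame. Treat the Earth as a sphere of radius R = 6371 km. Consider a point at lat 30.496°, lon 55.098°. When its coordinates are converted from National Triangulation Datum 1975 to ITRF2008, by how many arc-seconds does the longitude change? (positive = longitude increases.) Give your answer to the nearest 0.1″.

sin φ = 0.507478, cos φ = 0.861665, sin λ = 0.820132, cos λ = 0.572175.
East component: ΔE = −sin λ·ΔX + cos λ·ΔY = −(0.820132)(-181) + (0.572175)(352) = 349.85 m.
1° of latitude spans πR/180 = 111195 m; at latitude φ, 1° of longitude spans that × cos φ = 95812.7 m, so Δλ = 349.85 / 95812.7 × 3600 = 13.145″.

Δλ = 13.1″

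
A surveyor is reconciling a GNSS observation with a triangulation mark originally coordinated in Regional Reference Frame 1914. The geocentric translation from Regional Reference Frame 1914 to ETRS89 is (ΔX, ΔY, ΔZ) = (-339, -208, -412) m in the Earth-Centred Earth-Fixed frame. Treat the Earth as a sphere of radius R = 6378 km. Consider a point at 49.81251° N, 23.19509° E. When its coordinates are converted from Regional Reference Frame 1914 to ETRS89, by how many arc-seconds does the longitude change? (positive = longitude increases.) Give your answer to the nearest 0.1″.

Δλ = -2.9″

sin φ = 0.763937, cos φ = 0.645291, sin λ = 0.393863, cos λ = 0.919169.
East component: ΔE = −sin λ·ΔX + cos λ·ΔY = −(0.393863)(-339) + (0.919169)(-208) = -57.67 m.
1° of latitude spans πR/180 = 111317 m; at latitude φ, 1° of longitude spans that × cos φ = 71831.9 m, so Δλ = -57.67 / 71831.9 × 3600 = -2.890″.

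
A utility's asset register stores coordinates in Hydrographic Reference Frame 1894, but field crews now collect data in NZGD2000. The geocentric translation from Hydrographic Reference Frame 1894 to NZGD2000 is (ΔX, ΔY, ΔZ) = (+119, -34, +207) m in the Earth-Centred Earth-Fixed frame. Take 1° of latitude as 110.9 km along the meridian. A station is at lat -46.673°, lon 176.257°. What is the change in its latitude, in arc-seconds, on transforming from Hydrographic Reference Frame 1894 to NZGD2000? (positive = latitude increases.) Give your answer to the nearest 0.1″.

sin φ = -0.727449, cos φ = 0.686161, sin λ = 0.065281, cos λ = -0.997867.
North component: ΔN = −sin φ cos λ·ΔX − sin φ sin λ·ΔY + cos φ·ΔZ = −(-0.727449)(-0.997867)(119) − (-0.727449)(0.065281)(-34) + (0.686161)(207) = 54.04 m.
1° of latitude spans 110900 m, so Δφ = 54.04 / 110900 × 3600 = 1.754″.

Δφ = 1.8″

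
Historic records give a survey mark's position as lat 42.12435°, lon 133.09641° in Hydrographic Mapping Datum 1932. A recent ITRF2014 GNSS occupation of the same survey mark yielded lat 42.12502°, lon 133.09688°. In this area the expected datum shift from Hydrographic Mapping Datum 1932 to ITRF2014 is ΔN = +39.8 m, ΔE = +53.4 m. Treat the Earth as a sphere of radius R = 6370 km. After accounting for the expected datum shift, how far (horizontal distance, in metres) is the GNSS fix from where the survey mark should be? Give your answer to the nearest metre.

Observed coordinate differences: Δφ = +0.00067°, Δλ = +0.00047°.
Converting to metres (1° lat = 111177 m, cos φ = 0.741691): observed ΔN = 74.5 m, observed ΔE = 38.8 m.
Subtracting the expected shift leaves a residual of 74.5 − (39.8) = 34.7 m north and 38.8 − (53.4) = -14.6 m east.
Residual distance = √(34.7² + (-14.6)²) = 37.7 m.

38 m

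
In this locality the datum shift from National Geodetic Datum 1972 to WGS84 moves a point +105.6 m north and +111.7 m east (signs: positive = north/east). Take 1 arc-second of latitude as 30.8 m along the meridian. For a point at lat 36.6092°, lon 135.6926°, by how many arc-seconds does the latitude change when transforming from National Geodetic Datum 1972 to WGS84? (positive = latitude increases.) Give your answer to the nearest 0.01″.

Δφ = 3.43″

1″ of latitude = 30.80 m, so Δφ = 105.6 / 30.80 = 3.429″.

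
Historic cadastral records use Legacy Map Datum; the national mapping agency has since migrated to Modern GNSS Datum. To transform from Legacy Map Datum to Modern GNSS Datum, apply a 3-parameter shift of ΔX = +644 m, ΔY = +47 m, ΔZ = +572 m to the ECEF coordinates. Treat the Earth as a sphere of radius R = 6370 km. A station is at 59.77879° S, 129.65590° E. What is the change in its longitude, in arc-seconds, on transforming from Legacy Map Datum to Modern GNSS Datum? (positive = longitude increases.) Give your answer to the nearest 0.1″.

sin φ = -0.864089, cos φ = 0.503340, sin λ = 0.769891, cos λ = -0.638175.
East component: ΔE = −sin λ·ΔX + cos λ·ΔY = −(0.769891)(644) + (-0.638175)(47) = -525.80 m.
1° of latitude spans πR/180 = 111177 m; at latitude φ, 1° of longitude spans that × cos φ = 55960.1 m, so Δλ = -525.80 / 55960.1 × 3600 = -33.826″.

Δλ = -33.8″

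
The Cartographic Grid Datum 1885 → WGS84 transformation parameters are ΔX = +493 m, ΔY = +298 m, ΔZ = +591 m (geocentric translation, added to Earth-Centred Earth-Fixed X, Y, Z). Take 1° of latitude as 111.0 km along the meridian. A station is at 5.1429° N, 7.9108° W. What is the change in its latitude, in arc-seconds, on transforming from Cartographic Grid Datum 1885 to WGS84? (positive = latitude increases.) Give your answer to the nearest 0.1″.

sin φ = 0.089640, cos φ = 0.995974, sin λ = -0.137631, cos λ = 0.990484.
North component: ΔN = −sin φ cos λ·ΔX − sin φ sin λ·ΔY + cos φ·ΔZ = −(0.089640)(0.990484)(493) − (0.089640)(-0.137631)(298) + (0.995974)(591) = 548.53 m.
1° of latitude spans 111000 m, so Δφ = 548.53 / 111000 × 3600 = 17.790″.

Δφ = 17.8″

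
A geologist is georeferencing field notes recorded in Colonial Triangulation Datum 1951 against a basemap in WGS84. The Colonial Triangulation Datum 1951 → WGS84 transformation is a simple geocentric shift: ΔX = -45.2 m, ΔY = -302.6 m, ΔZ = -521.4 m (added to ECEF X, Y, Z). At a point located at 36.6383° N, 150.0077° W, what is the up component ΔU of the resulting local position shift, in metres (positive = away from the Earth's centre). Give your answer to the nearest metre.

ΔU = -158 m

At φ = 36.6383°, λ = -150.0077°: sin φ = 0.596761, cos φ = 0.802419, sin λ = -0.499884, cos λ = -0.866093.
ΔU = cos φ cos λ·ΔX + cos φ sin λ·ΔY + sin φ·ΔZ = (0.802419)(-0.866093)(-45.2) + (0.802419)(-0.499884)(-302.6) + (0.596761)(-521.4) = -158.36 m.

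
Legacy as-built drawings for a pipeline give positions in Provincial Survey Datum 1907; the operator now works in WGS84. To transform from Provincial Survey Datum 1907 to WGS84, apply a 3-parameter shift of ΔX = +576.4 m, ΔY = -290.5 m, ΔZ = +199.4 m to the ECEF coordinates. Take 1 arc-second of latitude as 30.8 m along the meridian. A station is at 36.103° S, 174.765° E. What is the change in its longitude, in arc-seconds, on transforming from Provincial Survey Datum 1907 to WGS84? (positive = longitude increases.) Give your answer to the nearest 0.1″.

Δλ = 9.5″

sin φ = -0.589239, cos φ = 0.807959, sin λ = 0.091241, cos λ = -0.995829.
East component: ΔE = −sin λ·ΔX + cos λ·ΔY = −(0.091241)(576.4) + (-0.995829)(-290.5) = 236.70 m.
1° of latitude spans 3600 × 30.80 = 110880 m; at latitude φ, 1° of longitude spans that × cos φ = 89586.5 m, so Δλ = 236.70 / 89586.5 × 3600 = 9.512″.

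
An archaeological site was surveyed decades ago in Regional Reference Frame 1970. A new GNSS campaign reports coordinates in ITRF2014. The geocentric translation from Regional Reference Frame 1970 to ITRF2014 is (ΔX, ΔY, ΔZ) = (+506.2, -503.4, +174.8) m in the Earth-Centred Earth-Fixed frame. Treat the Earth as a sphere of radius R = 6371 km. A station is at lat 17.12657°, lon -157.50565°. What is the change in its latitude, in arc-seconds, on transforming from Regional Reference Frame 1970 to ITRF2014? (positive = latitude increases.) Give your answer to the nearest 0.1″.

sin φ = 0.294484, cos φ = 0.955657, sin λ = -0.382592, cos λ = -0.923917.
North component: ΔN = −sin φ cos λ·ΔX − sin φ sin λ·ΔY + cos φ·ΔZ = −(0.294484)(-0.923917)(506.2) − (0.294484)(-0.382592)(-503.4) + (0.955657)(174.8) = 248.06 m.
1° of latitude spans πR/180 = 111195 m, so Δφ = 248.06 / 111195 × 3600 = 8.031″.

Δφ = 8.0″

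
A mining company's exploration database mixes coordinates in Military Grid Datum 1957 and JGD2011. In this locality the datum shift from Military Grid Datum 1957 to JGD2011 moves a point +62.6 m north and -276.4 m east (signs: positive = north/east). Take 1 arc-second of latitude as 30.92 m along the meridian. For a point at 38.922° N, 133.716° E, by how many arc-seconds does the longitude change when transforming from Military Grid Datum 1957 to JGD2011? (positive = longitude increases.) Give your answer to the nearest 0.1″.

At latitude 38.922°, cos φ = 0.778002.
1″ of longitude at this latitude = 30.92 × cos φ = 24.0558 m, so Δλ = -276.4 / 24.0558 = -11.490″.

Δλ = -11.5″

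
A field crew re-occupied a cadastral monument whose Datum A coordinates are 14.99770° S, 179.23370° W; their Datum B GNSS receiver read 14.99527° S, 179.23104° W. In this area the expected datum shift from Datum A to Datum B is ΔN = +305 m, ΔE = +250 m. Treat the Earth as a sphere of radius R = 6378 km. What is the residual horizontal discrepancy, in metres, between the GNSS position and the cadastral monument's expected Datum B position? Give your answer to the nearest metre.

Observed coordinate differences: Δφ = +0.00243°, Δλ = +0.00266°.
Converting to metres (1° lat = 111317 m, cos φ = 0.965936): observed ΔN = 270.5 m, observed ΔE = 286.0 m.
Subtracting the expected shift leaves a residual of 270.5 − (305) = -34.5 m north and 286.0 − (250) = 36.0 m east.
Residual distance = √((-34.5)² + 36.0²) = 49.9 m.

50 m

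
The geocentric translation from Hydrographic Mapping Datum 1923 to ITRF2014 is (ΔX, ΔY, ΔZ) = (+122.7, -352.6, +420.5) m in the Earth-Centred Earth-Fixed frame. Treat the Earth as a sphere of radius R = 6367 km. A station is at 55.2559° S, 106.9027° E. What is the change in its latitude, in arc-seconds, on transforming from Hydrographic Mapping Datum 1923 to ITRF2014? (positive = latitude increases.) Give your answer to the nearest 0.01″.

sin φ = -0.821706, cos φ = 0.569912, sin λ = 0.956800, cos λ = -0.290747.
North component: ΔN = −sin φ cos λ·ΔX − sin φ sin λ·ΔY + cos φ·ΔZ = −(-0.821706)(-0.290747)(122.7) − (-0.821706)(0.956800)(-352.6) + (0.569912)(420.5) = -66.88 m.
1° of latitude spans πR/180 = 111125 m, so Δφ = -66.88 / 111125 × 3600 = -2.167″.

Δφ = -2.17″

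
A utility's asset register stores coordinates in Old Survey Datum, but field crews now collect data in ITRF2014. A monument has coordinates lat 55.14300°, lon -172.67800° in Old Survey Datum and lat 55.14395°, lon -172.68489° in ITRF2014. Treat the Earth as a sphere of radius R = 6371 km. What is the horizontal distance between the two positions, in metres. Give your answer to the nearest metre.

450 m

Δφ = 55.14395° − 55.14300° = +0.00095°; Δλ = -172.68489° − -172.67800° = -0.00689°.
1° along a meridian = πR/180 = 111195 m.
ΔN = Δφ × 111195 = 105.6 m; ΔE = Δλ × 111195 × cos(55.14300°) = -0.00689 × 111195 × 0.571530 = -437.9 m.
Distance = √(ΔE² + ΔN²) = √((-437.9)² + 105.6²) = 450.4 m.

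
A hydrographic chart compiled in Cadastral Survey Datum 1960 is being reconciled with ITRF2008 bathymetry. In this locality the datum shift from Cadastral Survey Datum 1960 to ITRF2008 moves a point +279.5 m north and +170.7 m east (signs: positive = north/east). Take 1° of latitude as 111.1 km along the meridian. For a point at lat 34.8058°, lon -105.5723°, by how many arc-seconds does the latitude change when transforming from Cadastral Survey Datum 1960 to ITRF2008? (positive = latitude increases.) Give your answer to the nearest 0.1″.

1° of latitude = 111.1 km, so Δφ = 279.5 / 111100 = 0.0025158° = 9.057″.

Δφ = 9.1″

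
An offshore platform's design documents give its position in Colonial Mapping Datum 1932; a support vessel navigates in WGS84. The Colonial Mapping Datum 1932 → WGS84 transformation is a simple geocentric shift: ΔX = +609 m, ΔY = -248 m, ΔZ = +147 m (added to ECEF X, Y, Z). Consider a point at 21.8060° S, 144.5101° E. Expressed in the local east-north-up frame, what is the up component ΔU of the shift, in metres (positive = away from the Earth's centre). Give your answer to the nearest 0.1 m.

The local up (radial) axis is (cos φ cos λ, cos φ sin λ, sin φ), giving ΔU = -460.378 − 133.677 − 54.605 = -648.66 m.

ΔU = -648.7 m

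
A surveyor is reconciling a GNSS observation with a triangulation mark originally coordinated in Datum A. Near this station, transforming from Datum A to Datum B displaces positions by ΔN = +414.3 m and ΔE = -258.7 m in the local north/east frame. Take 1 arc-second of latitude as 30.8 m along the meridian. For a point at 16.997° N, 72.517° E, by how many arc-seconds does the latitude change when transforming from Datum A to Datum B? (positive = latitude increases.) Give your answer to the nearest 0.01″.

Δφ = 13.45″

1″ of latitude = 30.80 m, so Δφ = 414.3 / 30.80 = 13.451″.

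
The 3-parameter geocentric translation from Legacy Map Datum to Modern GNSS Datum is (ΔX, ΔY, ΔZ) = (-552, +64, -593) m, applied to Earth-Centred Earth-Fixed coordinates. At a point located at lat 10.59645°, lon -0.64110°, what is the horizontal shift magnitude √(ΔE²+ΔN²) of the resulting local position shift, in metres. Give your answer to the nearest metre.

At φ = 10.59645°, λ = -0.64110°: sin φ = 0.183890, cos φ = 0.982947, sin λ = -0.011189, cos λ = 0.999937.
ΔE = −sin λ·ΔX + cos λ·ΔY = −(-0.011189)·(-552) + (0.999937)·(64) = 57.82 m.
ΔN = −sin φ cos λ·ΔX − sin φ sin λ·ΔY + cos φ·ΔZ = −(0.183890)(0.999937)(-552) − (0.183890)(-0.011189)(64) + (0.982947)(-593) = -481.25 m.
Horizontal magnitude = √(ΔE² + ΔN²) = √(57.82² + (-481.25)²) = 484.72 m.

485 m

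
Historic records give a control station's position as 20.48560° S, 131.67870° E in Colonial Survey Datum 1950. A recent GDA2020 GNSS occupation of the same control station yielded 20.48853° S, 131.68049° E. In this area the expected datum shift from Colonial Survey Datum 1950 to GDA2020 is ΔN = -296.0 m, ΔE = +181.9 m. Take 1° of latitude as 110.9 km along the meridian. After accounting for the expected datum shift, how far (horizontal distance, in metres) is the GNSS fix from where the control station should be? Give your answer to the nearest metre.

29 m

Observed coordinate differences: Δφ = -0.00293°, Δλ = +0.00179°.
Converting to metres (1° lat = 110900 m, cos φ = 0.936760): observed ΔN = -324.9 m, observed ΔE = 186.0 m.
Subtracting the expected shift leaves a residual of -324.9 − (-296.0) = -28.9 m north and 186.0 − (181.9) = 4.1 m east.
Residual distance = √((-28.9)² + 4.1²) = 29.2 m.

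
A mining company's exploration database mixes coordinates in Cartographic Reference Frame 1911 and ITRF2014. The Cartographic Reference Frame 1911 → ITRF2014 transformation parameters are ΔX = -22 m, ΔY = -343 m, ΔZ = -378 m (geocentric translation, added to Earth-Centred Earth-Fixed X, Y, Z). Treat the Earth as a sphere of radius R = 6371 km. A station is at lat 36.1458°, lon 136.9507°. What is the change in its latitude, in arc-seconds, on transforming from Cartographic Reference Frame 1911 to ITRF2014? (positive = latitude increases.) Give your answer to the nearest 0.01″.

sin φ = 0.589842, cos φ = 0.807519, sin λ = 0.682627, cos λ = -0.730767.
North component: ΔN = −sin φ cos λ·ΔX − sin φ sin λ·ΔY + cos φ·ΔZ = −(0.589842)(-0.730767)(-22) − (0.589842)(0.682627)(-343) + (0.807519)(-378) = -176.62 m.
1° of latitude spans πR/180 = 111195 m, so Δφ = -176.62 / 111195 × 3600 = -5.718″.

Δφ = -5.72″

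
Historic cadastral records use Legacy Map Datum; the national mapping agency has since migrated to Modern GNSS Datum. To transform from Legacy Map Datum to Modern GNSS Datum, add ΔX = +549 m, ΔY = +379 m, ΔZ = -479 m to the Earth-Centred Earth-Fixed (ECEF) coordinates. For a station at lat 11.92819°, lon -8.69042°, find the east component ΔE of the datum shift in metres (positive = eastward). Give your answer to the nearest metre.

ΔE = 458 m

The local east axis at (φ, λ) is (−sin λ, cos λ, 0), so ΔE = −sin(-8.69042°)·549 + cos(-8.69042°)·379 = 457.60 m.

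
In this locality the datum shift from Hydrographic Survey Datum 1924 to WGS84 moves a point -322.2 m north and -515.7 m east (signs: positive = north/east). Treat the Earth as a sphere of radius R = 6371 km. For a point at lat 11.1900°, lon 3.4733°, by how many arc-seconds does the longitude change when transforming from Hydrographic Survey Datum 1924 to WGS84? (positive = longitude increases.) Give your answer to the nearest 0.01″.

At latitude 11.1900°, cos φ = 0.980989.
One radian of longitude at latitude φ spans R cos φ, so Δλ = ΔE / (R cos φ) = -515.7 / (6371000 × 0.980989) = -8.2514e-05 rad = -17.020″.

Δλ = -17.02″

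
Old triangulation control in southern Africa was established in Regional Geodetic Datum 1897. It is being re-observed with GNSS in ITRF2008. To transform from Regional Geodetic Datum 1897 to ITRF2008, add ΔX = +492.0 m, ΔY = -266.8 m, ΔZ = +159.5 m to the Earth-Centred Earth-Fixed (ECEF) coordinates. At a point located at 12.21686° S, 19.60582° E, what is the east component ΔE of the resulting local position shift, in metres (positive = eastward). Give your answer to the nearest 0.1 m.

ΔE = -416.4 m

At φ = -12.21686°, λ = 19.60582°: sin φ = -0.211612, cos φ = 0.977354, sin λ = 0.335547, cos λ = 0.942023.
ΔE = −sin λ·ΔX + cos λ·ΔY = −(0.335547)·(492.0) + (0.942023)·(-266.8) = -416.42 m.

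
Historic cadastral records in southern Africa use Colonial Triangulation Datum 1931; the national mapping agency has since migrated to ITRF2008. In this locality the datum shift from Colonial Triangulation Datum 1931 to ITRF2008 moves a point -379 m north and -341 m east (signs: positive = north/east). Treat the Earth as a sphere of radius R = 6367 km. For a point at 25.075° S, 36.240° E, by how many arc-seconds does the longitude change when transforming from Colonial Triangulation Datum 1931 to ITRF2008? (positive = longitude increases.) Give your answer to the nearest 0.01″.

Δλ = -12.20″

At latitude -25.075°, cos φ = 0.905754.
One radian of longitude at latitude φ spans R cos φ, so Δλ = ΔE / (R cos φ) = -341.0 / (6367000 × 0.905754) = -5.9130e-05 rad = -12.196″.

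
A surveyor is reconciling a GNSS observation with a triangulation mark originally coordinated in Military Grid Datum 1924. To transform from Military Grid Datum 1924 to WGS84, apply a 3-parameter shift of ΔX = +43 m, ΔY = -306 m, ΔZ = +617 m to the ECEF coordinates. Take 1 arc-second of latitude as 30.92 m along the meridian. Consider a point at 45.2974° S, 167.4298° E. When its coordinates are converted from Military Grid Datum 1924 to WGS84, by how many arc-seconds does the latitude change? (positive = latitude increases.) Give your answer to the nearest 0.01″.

Δφ = 11.54″

sin φ = -0.710768, cos φ = 0.703427, sin λ = 0.217636, cos λ = -0.976030.
North component: ΔN = −sin φ cos λ·ΔX − sin φ sin λ·ΔY + cos φ·ΔZ = −(-0.710768)(-0.976030)(43) − (-0.710768)(0.217636)(-306) + (0.703427)(617) = 356.85 m.
1° of latitude spans 3600 × 30.92 = 111312 m, so Δφ = 356.85 / 111312 × 3600 = 11.541″.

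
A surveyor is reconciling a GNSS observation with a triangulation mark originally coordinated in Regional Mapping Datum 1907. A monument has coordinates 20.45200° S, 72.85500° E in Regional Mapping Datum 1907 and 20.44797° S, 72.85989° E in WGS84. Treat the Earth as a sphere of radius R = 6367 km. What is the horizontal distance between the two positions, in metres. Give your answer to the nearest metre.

Δφ = -20.44797° − -20.45200° = +0.00403°; Δλ = 72.85989° − 72.85500° = +0.00489°.
1° along a meridian = πR/180 = 111125 m.
ΔN = Δφ × 111125 = 447.8 m; ΔE = Δλ × 111125 × cos(-20.45200°) = +0.00489 × 111125 × 0.936965 = 509.1 m.
Distance = √(ΔE² + ΔN²) = √(509.1² + 447.8²) = 678.1 m.

678 m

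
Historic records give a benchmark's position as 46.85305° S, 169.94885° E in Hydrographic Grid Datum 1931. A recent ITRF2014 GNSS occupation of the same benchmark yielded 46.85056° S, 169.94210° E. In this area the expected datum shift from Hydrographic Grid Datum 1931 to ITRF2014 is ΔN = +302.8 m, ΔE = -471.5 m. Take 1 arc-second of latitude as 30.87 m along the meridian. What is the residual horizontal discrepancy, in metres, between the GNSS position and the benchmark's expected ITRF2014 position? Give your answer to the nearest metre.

49 m

Observed coordinate differences: Δφ = +0.00249°, Δλ = -0.00675°.
Converting to metres (1° lat = 111132 m, cos φ = 0.683872): observed ΔN = 276.7 m, observed ΔE = -513.0 m.
Subtracting the expected shift leaves a residual of 276.7 − (302.8) = -26.1 m north and -513.0 − (-471.5) = -41.5 m east.
Residual distance = √((-26.1)² + (-41.5)²) = 49.0 m.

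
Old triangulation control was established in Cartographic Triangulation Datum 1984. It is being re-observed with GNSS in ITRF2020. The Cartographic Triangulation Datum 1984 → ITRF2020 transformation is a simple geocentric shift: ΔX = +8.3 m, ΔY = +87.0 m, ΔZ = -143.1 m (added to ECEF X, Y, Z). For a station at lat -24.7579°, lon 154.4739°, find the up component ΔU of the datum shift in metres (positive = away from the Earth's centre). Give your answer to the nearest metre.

ΔU = 87 m

The local up (radial) axis is (cos φ cos λ, cos φ sin λ, sin φ), giving ΔU = -6.801 + 34.044 + 59.928 = 87.17 m.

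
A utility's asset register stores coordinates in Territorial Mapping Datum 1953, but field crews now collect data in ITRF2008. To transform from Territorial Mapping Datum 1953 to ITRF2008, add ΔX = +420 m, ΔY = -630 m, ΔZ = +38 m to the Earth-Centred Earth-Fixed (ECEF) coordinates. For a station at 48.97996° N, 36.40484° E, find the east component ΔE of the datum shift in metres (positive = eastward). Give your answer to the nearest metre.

The local east axis at (φ, λ) is (−sin λ, cos λ, 0), so ΔE = −sin(36.40484°)·420 + cos(36.40484°)·(-630) = -756.32 m.

ΔE = -756 m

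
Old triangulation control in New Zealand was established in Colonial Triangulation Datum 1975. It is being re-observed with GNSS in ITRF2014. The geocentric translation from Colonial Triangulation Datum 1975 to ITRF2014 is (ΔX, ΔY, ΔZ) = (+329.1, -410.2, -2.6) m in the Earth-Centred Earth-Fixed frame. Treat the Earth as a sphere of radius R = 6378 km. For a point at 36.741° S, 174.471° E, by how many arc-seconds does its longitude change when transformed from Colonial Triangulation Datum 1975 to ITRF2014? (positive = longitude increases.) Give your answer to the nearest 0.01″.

sin φ = -0.598199, cos φ = 0.801348, sin λ = 0.096350, cos λ = -0.995348.
East component: ΔE = −sin λ·ΔX + cos λ·ΔY = −(0.096350)(329.1) + (-0.995348)(-410.2) = 376.58 m.
1° of latitude spans πR/180 = 111317 m; at latitude φ, 1° of longitude spans that × cos φ = 89203.7 m, so Δλ = 376.58 / 89203.7 × 3600 = 15.198″.

Δλ = 15.20″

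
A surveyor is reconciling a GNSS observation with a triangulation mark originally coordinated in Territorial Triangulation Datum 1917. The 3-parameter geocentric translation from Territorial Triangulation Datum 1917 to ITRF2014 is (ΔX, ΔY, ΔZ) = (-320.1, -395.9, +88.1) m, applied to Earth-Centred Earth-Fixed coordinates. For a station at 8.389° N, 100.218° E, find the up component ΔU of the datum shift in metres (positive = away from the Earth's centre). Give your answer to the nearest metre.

At φ = 8.389°, λ = 100.218°: sin φ = 0.145893, cos φ = 0.989300, sin λ = 0.984140, cos λ = -0.177394.
ΔU = cos φ cos λ·ΔX + cos φ sin λ·ΔY + sin φ·ΔZ = (0.989300)(-0.177394)(-320.1) + (0.989300)(0.984140)(-395.9) + (0.145893)(88.1) = -316.42 m.

ΔU = -316 m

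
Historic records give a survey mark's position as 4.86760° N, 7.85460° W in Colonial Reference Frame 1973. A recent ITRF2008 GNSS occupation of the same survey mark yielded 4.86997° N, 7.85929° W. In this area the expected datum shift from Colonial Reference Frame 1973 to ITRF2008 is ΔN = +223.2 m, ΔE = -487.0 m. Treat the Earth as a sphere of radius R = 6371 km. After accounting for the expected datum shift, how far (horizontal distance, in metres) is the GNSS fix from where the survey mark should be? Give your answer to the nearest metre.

Observed coordinate differences: Δφ = +0.00237°, Δλ = -0.00469°.
Converting to metres (1° lat = 111195 m, cos φ = 0.996393): observed ΔN = 263.5 m, observed ΔE = -519.6 m.
Subtracting the expected shift leaves a residual of 263.5 − (223.2) = 40.3 m north and -519.6 − (-487.0) = -32.6 m east.
Residual distance = √(40.3² + (-32.6)²) = 51.9 m.

52 m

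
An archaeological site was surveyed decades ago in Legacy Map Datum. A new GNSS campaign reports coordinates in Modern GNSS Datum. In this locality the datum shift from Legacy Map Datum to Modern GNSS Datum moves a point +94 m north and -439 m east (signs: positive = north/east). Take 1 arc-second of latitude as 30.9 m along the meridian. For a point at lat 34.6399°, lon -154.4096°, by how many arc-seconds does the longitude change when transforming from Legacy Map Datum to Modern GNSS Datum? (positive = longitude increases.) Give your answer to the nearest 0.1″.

Δλ = -17.3″

At latitude 34.6399°, cos φ = 0.822741.
1″ of longitude at this latitude = 30.90 × cos φ = 25.4227 m, so Δλ = -439.0 / 25.4227 = -17.268″.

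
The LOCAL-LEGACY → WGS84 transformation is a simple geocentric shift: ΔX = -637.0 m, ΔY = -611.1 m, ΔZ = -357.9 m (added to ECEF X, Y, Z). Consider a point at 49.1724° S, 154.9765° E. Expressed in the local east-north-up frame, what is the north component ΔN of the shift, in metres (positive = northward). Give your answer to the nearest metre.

ΔN = 7 m

At φ = -49.1724°, λ = 154.9765°: sin φ = -0.756680, cos φ = 0.653785, sin λ = 0.422990, cos λ = -0.906134.
ΔN = −sin φ cos λ·ΔX − sin φ sin λ·ΔY + cos φ·ΔZ = −(-0.756680)(-0.906134)(-637.0) − (-0.756680)(0.422990)(-611.1) + (0.653785)(-357.9) = 7.18 m.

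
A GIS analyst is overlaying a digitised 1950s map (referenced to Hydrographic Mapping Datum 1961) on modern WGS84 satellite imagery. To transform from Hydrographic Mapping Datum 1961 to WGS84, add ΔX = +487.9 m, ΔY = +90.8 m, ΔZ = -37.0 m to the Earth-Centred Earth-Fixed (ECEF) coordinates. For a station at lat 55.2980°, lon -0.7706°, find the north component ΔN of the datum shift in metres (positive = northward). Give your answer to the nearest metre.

The local north axis is (−sin φ cos λ, −sin φ sin λ, cos φ), giving ΔN = -401.078 + 1.004 − 21.064 = -421.14 m.

ΔN = -421 m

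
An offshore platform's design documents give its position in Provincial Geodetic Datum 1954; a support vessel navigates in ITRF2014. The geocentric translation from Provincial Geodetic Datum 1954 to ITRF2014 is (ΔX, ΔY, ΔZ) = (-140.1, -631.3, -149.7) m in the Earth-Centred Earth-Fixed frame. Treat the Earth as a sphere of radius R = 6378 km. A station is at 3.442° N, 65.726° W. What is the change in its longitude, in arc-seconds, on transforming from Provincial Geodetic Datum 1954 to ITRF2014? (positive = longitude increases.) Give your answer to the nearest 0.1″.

Δλ = -12.5″

sin φ = 0.060038, cos φ = 0.998196, sin λ = -0.911590, cos λ = 0.411101.
East component: ΔE = −sin λ·ΔX + cos λ·ΔY = −(-0.911590)(-140.1) + (0.411101)(-631.3) = -387.24 m.
1° of latitude spans πR/180 = 111317 m; at latitude φ, 1° of longitude spans that × cos φ = 111116.3 m, so Δλ = -387.24 / 111116.3 × 3600 = -12.546″.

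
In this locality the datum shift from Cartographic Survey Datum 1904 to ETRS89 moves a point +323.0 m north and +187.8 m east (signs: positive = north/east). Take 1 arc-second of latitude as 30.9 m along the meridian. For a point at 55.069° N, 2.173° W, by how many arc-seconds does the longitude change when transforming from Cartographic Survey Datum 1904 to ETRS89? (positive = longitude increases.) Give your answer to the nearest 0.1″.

Δλ = 10.6″

At latitude 55.069°, cos φ = 0.572590.
1″ of longitude at this latitude = 30.90 × cos φ = 17.6930 m, so Δλ = 187.8 / 17.6930 = 10.614″.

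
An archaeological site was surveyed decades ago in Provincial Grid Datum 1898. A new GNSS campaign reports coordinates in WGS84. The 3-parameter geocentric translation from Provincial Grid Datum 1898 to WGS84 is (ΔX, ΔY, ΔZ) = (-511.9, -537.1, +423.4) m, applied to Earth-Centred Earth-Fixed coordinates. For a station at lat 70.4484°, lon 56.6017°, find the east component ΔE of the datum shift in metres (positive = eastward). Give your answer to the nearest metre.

ΔE = 132 m

The local east axis at (φ, λ) is (−sin λ, cos λ, 0), so ΔE = −sin(56.6017°)·(-511.9) + cos(56.6017°)·(-537.1) = 131.72 m.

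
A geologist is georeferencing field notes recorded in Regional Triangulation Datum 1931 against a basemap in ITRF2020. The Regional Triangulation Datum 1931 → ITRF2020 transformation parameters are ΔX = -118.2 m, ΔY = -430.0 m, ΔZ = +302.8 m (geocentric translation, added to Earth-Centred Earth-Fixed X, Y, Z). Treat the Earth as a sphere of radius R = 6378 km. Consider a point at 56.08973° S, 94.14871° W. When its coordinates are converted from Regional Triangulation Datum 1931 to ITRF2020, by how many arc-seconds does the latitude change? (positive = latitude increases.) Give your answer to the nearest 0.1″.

sin φ = -0.829912, cos φ = 0.557894, sin λ = -0.997380, cos λ = -0.072345.
North component: ΔN = −sin φ cos λ·ΔX − sin φ sin λ·ΔY + cos φ·ΔZ = −(-0.829912)(-0.072345)(-118.2) − (-0.829912)(-0.997380)(-430.0) + (0.557894)(302.8) = 531.95 m.
1° of latitude spans πR/180 = 111317 m, so Δφ = 531.95 / 111317 × 3600 = 17.203″.

Δφ = 17.2″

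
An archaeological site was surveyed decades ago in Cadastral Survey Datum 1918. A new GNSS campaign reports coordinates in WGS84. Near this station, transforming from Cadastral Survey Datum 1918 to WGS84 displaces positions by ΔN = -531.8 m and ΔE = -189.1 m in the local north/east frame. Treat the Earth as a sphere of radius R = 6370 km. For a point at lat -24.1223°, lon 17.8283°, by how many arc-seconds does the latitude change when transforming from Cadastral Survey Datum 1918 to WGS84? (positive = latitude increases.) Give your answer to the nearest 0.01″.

Δφ = -17.22″

On a sphere of radius R, 1 rad of latitude = R, so Δφ = ΔN / R = -531.8 / 6370000 = -8.3485e-05 rad = -17.220″.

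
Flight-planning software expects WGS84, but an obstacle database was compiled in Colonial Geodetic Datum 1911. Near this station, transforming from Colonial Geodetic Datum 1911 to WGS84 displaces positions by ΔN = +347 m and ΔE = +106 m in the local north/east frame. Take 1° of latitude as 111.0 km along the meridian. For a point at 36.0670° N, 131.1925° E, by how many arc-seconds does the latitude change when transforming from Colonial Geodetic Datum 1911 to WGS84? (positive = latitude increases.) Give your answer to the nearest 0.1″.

Δφ = 11.3″

1° of latitude = 111.0 km, so Δφ = 347.0 / 111000 = 0.0031261° = 11.254″.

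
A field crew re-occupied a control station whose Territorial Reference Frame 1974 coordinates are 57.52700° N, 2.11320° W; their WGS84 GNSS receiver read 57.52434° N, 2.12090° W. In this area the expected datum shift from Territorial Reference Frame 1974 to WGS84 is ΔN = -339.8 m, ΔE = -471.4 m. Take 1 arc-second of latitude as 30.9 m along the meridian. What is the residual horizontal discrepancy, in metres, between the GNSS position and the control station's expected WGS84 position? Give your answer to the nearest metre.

45 m

Observed coordinate differences: Δφ = -0.00266°, Δλ = -0.00770°.
Converting to metres (1° lat = 111240 m, cos φ = 0.536902): observed ΔN = -295.9 m, observed ΔE = -459.9 m.
Subtracting the expected shift leaves a residual of -295.9 − (-339.8) = 43.9 m north and -459.9 − (-471.4) = 11.5 m east.
Residual distance = √(43.9² + 11.5²) = 45.4 m.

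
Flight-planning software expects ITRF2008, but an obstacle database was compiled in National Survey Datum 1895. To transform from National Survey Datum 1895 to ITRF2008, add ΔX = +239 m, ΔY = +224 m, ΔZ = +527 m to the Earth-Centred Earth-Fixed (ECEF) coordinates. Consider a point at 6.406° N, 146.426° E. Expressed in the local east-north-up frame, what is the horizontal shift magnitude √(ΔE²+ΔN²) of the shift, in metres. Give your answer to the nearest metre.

At φ = 6.406°, λ = 146.426°: sin φ = 0.111573, cos φ = 0.993756, sin λ = 0.553014, cos λ = -0.833172.
ΔE = −sin λ·ΔX + cos λ·ΔY = −(0.553014)·(239) + (-0.833172)·(224) = -318.80 m.
ΔN = −sin φ cos λ·ΔX − sin φ sin λ·ΔY + cos φ·ΔZ = −(0.111573)(-0.833172)(239) − (0.111573)(0.553014)(224) + (0.993756)(527) = 532.11 m.
Horizontal magnitude = √(ΔE² + ΔN²) = √((-318.80)² + 532.11²) = 620.30 m.

620 m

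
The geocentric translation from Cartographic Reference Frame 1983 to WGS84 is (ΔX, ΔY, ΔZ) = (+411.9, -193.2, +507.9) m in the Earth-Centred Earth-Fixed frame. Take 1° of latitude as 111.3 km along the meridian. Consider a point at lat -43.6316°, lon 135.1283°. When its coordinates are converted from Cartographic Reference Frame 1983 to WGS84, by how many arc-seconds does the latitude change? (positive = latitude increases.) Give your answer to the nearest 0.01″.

sin φ = -0.690019, cos φ = 0.723791, sin λ = 0.705522, cos λ = -0.708688.
North component: ΔN = −sin φ cos λ·ΔX − sin φ sin λ·ΔY + cos φ·ΔZ = −(-0.690019)(-0.708688)(411.9) − (-0.690019)(0.705522)(-193.2) + (0.723791)(507.9) = 72.14 m.
1° of latitude spans 111300 m, so Δφ = 72.14 / 111300 × 3600 = 2.333″.

Δφ = 2.33″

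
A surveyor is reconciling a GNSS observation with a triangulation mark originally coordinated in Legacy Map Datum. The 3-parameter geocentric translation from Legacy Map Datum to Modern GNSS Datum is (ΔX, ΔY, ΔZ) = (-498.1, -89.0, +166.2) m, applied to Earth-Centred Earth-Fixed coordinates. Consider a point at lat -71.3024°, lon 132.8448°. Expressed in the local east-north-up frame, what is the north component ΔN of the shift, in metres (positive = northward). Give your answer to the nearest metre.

ΔN = 312 m

At φ = -71.3024°, λ = 132.8448°: sin φ = -0.947224, cos φ = 0.320573, sin λ = 0.733198, cos λ = -0.680015.
ΔN = −sin φ cos λ·ΔX − sin φ sin λ·ΔY + cos φ·ΔZ = −(-0.947224)(-0.680015)(-498.1) − (-0.947224)(0.733198)(-89.0) + (0.320573)(166.2) = 312.31 m.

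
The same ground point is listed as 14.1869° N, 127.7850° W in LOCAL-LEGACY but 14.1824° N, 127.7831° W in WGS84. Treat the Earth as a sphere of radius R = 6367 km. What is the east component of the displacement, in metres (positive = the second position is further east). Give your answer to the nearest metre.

ΔE = 205 m

Δφ = 14.1824° − 14.1869° = -0.0045°; Δλ = -127.7831° − -127.7850° = +0.0019°.
1° along a meridian = πR/180 = 111125 m.
ΔN = Δφ × 111125 = -500.1 m; ΔE = Δλ × 111125 × cos(14.1869°) = +0.0019 × 111125 × 0.969501 = 204.7 m.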